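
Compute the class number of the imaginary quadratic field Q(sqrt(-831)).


K = Q(sqrt(-831)). d mod 4 = 1, so D = disc(K) = d = -831
h(K) equals the number of primitive reduced positive-definite forms (a, b, c) = a*x^2 + b*x*y + c*y^2 with b^2 - 4ac = D,
where reduced means |b| <= a <= c, with b >= 0 whenever |b| = a or a = c, and primitive means gcd(a, b, c) = 1.
Reduced forces 3a^2 <= |D| = 831, so 1 <= a <= 16; b must have the parity of D, and c = (b^2 - D)/(4a) must be an integer >= a.
Enumerate a = 1..16, b in [-a, a]:
  a=1: (1, 1, 208)  [1]
  a=2: (2, -1, 104), (2, 1, 104)  [2]
  a=3: (3, 3, 70)  [1]
  a=4: (4, -1, 52), (4, 1, 52)  [2]
  a=5: (5, -3, 42), (5, 3, 42)  [2]
  a=6: (6, -3, 35), (6, 3, 35)  [2]
  a=7: (7, -3, 30), (7, 3, 30)  [2]
  a=8: (8, -1, 26), (8, 1, 26)  [2]
  a=9: none
  a=10: (10, -7, 22), (10, -3, 21), (10, 3, 21), (10, 7, 22)  [4]
  a=11: (11, -7, 20), (11, 7, 20)  [2]
  a=12: (12, -9, 19), (12, 9, 19)  [2]
  a=13: (13, -1, 16), (13, 1, 16)  [2]
  a=14: (14, -11, 17), (14, -3, 15), (14, 3, 15), (14, 11, 17)  [4]
  a=15..16: none
Total reduced forms: 1 + 2 + 1 + 2 + 2 + 2 + 2 + 2 + 4 + 2 + 2 + 2 + 4 = 28
h = 28

28


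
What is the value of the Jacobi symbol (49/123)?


Compute (49/123) via quadratic reciprocity:
  reciprocity: (49/123) -> +(123/49)
  reduce: (25/49)
  reciprocity: (25/49) -> +(49/25)
  reduce: (24/25)
  pull out 2: (2/25) = +1  (since 25 mod 8 = 1)
  pull out 2: (2/25) = +1  (since 25 mod 8 = 1)
  pull out 2: (2/25) = +1  (since 25 mod 8 = 1)
  reciprocity: (3/25) -> +(25/3)
  reduce: (1/3)
  (1/3) = 1
Product of signs = 1

1


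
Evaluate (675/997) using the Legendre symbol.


p = 997 is prime, so compute (675/997) with the reciprocity algorithm (Jacobi-symbol steps: pull out 2s via (2/n), flip via reciprocity, reduce):
  reciprocity: (675/997) -> +(997/675)
  reduce: (322/675)
  pull out 2: (2/675) = -1  (since 675 mod 8 = 3)
  reciprocity: (161/675) -> +(675/161)
  reduce: (31/161)
  reciprocity: (31/161) -> +(161/31)
  reduce: (6/31)
  pull out 2: (2/31) = +1  (since 31 mod 8 = 7)
  reciprocity: (3/31) -> -(31/3)
  reduce: (1/3)
  (1/3) = 1
Product of signs = 1
(675/997) = 1

1


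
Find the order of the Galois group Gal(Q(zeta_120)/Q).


|Gal(Q(zeta_120)/Q)| = phi(120)
= 32

32


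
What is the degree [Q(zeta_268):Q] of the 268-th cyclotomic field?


The degree equals Euler's totient phi(268).
268 = 2^2 * 67
phi(268) = 132

132


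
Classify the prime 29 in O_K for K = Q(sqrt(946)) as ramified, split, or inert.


K = Q(sqrt(946)). Since d mod 4 = 2, disc(K) = 3784.
Check p | disc: 3784 mod 29 = 14.
p does not divide disc. Compute Legendre symbol (d/p):
18^((29-1)/2) mod 29 = -1
(d/p) = -1, so p is inert: (p) stays prime with e=1, f=2, g=1.
Therefore p is inert.

inert


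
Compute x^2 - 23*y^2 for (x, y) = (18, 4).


x^2 - d*y^2
= 18^2 - 23*4^2
= 324 - 368
= -44

-44


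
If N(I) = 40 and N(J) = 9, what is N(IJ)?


N(IJ) = N(I) * N(J)
= 40 * 9
= 360

360


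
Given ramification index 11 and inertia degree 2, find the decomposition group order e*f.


|D_P| = e * f
= 11 * 2
= 22

22


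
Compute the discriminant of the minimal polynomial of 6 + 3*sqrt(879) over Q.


The element 6 + 3*sqrt(879) has minimal polynomial:
x^2 - 12*x - 7875
Discriminant = (-12)^2 - 4*(-7875)
= 144 + 31500
= 31644

31644


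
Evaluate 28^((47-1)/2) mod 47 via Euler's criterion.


p = 47 is prime and the exponent is (p-1)/2 = 23, so by Euler's criterion 28^23 = (28/47) = +1 or -1 mod 47.
Compute by square-and-multiply:
  23 = 16 + 4 + 2 + 1 (binary 10111)
  Repeated squaring mod 47: 28^1 = 28, 28^2 = 32, 28^4 = 37, 28^8 = 6, 28^16 = 36
  28^23 = 28^16 * 28^4 * 28^2 * 28^1 = 36 * 37 * 32 * 28 mod 47
    36 * 37 = 1332 = 16 mod 47
    16 * 32 = 512 = 42 mod 47
    42 * 28 = 1176 = 1 mod 47
  28^23 = 1 mod 47
Result 1: 28 is a quadratic residue mod 47.
28^23 mod 47 = 1

1


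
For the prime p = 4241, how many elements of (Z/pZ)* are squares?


For prime p, the number of non-zero quadratic residues is (p-1)/2.
= (4241-1)/2
= 2120

2120


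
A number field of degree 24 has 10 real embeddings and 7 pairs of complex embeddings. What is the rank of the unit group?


By Dirichlet's unit theorem:
rank = r1 + r2 - 1
= 10 + 7 - 1
= 16

16


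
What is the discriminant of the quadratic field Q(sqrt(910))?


For K = Q(sqrt(d)) with d squarefree: disc(K) = d if d = 1 mod 4, and disc(K) = 4d if d = 2 or 3 mod 4.
Here d = 910, and d mod 4 = 2.
d = 2 mod 4, not 1 (O_K = Z[sqrt(d)]), so disc(K) = 4d = 4 * (910) = 3640

3640


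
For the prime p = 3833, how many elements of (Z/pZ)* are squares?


For prime p, the number of non-zero quadratic residues is (p-1)/2.
= (3833-1)/2
= 1916

1916


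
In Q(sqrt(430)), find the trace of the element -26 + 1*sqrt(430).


Tr(a + b*sqrt(d)) = (a + b*sqrt(d)) + (a - b*sqrt(d)) = 2a
= 2 * (-26)
= -52

-52


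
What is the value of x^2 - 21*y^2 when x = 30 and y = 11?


x^2 - d*y^2
= 30^2 - 21*11^2
= 900 - 2541
= -1641

-1641


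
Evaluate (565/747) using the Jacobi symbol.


Compute (565/747) via quadratic reciprocity:
  reciprocity: (565/747) -> +(747/565)
  reduce: (182/565)
  pull out 2: (2/565) = -1  (since 565 mod 8 = 5)
  reciprocity: (91/565) -> +(565/91)
  reduce: (19/91)
  reciprocity: (19/91) -> -(91/19)
  reduce: (15/19)
  reciprocity: (15/19) -> -(19/15)
  reduce: (4/15)
  pull out 2: (2/15) = +1  (since 15 mod 8 = 7)
  pull out 2: (2/15) = +1  (since 15 mod 8 = 7)
  (1/15) = 1
Product of signs = -1

-1


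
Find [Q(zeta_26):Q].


The degree equals Euler's totient phi(26).
26 = 2 * 13
phi(26) = 12

12


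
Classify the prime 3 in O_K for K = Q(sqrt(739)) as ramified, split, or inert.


K = Q(sqrt(739)). Since d mod 4 = 3, disc(K) = 2956.
Check p | disc: 2956 mod 3 = 1.
p does not divide disc. Compute Legendre symbol (d/p):
1^((3-1)/2) mod 3 = 1
(d/p) = 1, so p splits: (p) = P*P' with e=1, f=1, g=2.
Therefore p is split.

split


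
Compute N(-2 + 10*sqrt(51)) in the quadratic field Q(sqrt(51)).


N(a + b*sqrt(d)) = a^2 - d*b^2
= (-2)^2 - (51)*(10)^2
= 4 - 5100
= -5096

-5096


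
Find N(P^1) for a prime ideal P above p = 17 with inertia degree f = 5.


N(P^a) = p^(a*f)
= 17^(1*5)
= 17^5
= 1419857

1419857


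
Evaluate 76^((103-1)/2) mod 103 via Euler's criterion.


p = 103 is prime and the exponent is (p-1)/2 = 51, so by Euler's criterion 76^51 = (76/103) = +1 or -1 mod 103.
Compute by square-and-multiply:
  51 = 32 + 16 + 2 + 1 (binary 110011)
  Repeated squaring mod 103: 76^1 = 76, 76^2 = 8, 76^4 = 64, 76^8 = 79, 76^16 = 61, 76^32 = 13
  76^51 = 76^32 * 76^16 * 76^2 * 76^1 = 13 * 61 * 8 * 76 mod 103
    13 * 61 = 793 = 72 mod 103
    72 * 8 = 576 = 61 mod 103
    61 * 76 = 4636 = 1 mod 103
  76^51 = 1 mod 103
Result 1: 76 is a quadratic residue mod 103.
76^51 mod 103 = 1

1


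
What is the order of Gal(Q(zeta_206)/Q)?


|Gal(Q(zeta_206)/Q)| = phi(206)
= 102

102


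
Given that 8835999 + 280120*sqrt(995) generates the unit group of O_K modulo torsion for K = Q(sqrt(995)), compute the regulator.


epsilon = 8835999 + 280120*sqrt(995)
= 1.7672e+07
R = ln(1.7672e+07)
= 16.6875

16.6875


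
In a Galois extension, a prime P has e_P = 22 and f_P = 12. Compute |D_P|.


|D_P| = e * f
= 22 * 12
= 264

264


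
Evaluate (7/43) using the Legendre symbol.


p = 43 is prime, so compute (7/43) with the reciprocity algorithm (Jacobi-symbol steps: pull out 2s via (2/n), flip via reciprocity, reduce):
  reciprocity: (7/43) -> -(43/7)
  reduce: (1/7)
  (1/7) = 1
Product of signs = -1
(7/43) = -1

-1


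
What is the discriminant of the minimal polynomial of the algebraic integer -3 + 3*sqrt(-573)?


The element -3 + 3*sqrt(-573) has minimal polynomial:
x^2 + 6*x + 5166
Discriminant = (6)^2 - 4*(5166)
= 36 - 20664
= -20628

-20628


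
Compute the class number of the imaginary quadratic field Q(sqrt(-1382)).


K = Q(sqrt(-1382)). d mod 4 = 2, so D = disc(K) = 4d = -5528
h(K) equals the number of primitive reduced positive-definite forms (a, b, c) = a*x^2 + b*x*y + c*y^2 with b^2 - 4ac = D,
where reduced means |b| <= a <= c, with b >= 0 whenever |b| = a or a = c, and primitive means gcd(a, b, c) = 1.
Reduced forces 3a^2 <= |D| = 5528, so 1 <= a <= 42; b must have the parity of D, and c = (b^2 - D)/(4a) must be an integer >= a.
Enumerate a = 1..42, b in [-a, a]:
  a=1: (1, 0, 1382)  [1]
  a=2: (2, 0, 691)  [1]
  a=3: (3, -2, 461), (3, 2, 461)  [2]
  a=4..5: none
  a=6: (6, -4, 231), (6, 4, 231)  [2]
  a=7: (7, -4, 198), (7, 4, 198)  [2]
  a=8: none
  a=9: (9, -4, 154), (9, 4, 154)  [2]
  a=10: none
  a=11: (11, -4, 126), (11, 4, 126)  [2]
  a=12: none
  a=13: (13, -6, 107), (13, 6, 107)  [2]
  a=14: (14, -4, 99), (14, 4, 99)  [2]
  a=15..17: none
  a=18: (18, -4, 77), (18, 4, 77)  [2]
  a=19: (19, -18, 77), (19, 18, 77)  [2]
  a=20: none
  a=21: (21, -10, 67), (21, -4, 66), (21, 4, 66), (21, 10, 67)  [4]
  a=22: (22, -4, 63), (22, 4, 63)  [2]
  a=23..25: none
  a=26: (26, -20, 57), (26, 20, 57)  [2]
  a=27: (27, -14, 53), (27, 14, 53)  [2]
  a=28..32: none
  a=33: (33, -26, 47), (33, -4, 42), (33, 4, 42), (33, 26, 47)  [4]
  a=34..37: none
  a=38: (38, -20, 39), (38, 20, 39)  [2]
  a=39: (39, -32, 42), (39, 32, 42)  [2]
  a=40..42: none
Total reduced forms: 1 + 1 + 2 + 2 + 2 + 2 + 2 + 2 + 2 + 2 + 2 + 4 + 2 + 2 + 2 + 4 + 2 + 2 = 38
h = 38

38


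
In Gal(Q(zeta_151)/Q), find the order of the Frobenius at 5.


The Frobenius at p in Gal(Q(zeta_n)/Q) = (Z/nZ)* is the class of p, so its order is ord_151(5), the smallest k >= 1 with 5^k = 1 mod 151.
n = 151 = 151, phi(151) = 150; the order divides phi(n).
Divisors of 150: 1, 2, 3, 5, 6, 10, 15, 25, 30, 50, 75, 150
Repeated squaring mod 151: 5^1 = 5, 5^2 = 25, 5^4 = 21, 5^8 = 139, 5^16 = 144, 5^32 = 49, 5^64 = 136, 5^128 = 74
Test divisors in increasing order:
  k=1: 5^1 = 5 mod 151
  k=2: 5^2 = 25 mod 151
  k=3: 5^3 = 25 * 5 = 125 mod 151
  k=5: 5^5 = 21 * 5 = 105 mod 151
  k=6: 5^6 = 21 * 25 = 72 mod 151
  k=10: 5^10 = 139 * 25 = 2 mod 151
  k=15: 5^15 = 139 * 21 * 25 * 5 = 59 mod 151
  k=25: 5^25 = 144 * 139 * 5 = 118 mod 151
  k=30: 5^30 = 144 * 139 * 21 * 25 = 8 mod 151
  k=50: 5^50 = 49 * 144 * 25 = 32 mod 151
  k=75: 5^75 = 136 * 139 * 25 * 5 = 1 mod 151  <- first divisor giving 1
Order = 75

75


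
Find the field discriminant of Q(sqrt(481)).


For K = Q(sqrt(d)) with d squarefree: disc(K) = d if d = 1 mod 4, and disc(K) = 4d if d = 2 or 3 mod 4.
Here d = 481, and d mod 4 = 1.
d = 1 mod 4 (O_K = Z[(1+sqrt(d))/2]), so disc(K) = d = 481

481


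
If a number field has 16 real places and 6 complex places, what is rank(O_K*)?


By Dirichlet's unit theorem:
rank = r1 + r2 - 1
= 16 + 6 - 1
= 21

21


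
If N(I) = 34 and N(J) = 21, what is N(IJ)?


N(IJ) = N(I) * N(J)
= 34 * 21
= 714

714


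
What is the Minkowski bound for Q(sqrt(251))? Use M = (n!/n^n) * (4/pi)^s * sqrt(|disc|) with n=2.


d = 251, d mod 4 = 3, so disc(K) = 4d = 1004; |disc(K)| = 1004
Real quadratic field, so n = 2, s = r2 = 0, r1 = 2
M = (n!/n^n) * (4/pi)^s * sqrt(|disc(K)|) = (2!/2^2) * (4/pi)^0 * sqrt(1004)
= 0.5 * 1.000000 * 31.685959
= 15.8430

15.8430


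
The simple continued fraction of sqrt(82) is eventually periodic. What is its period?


Run the CF algorithm for sqrt(82).
a_0 = floor(sqrt(82)) = 9; set m_0=0, q_0=1.
Recurrence: m' = q*a - m,  q' = (d - m'^2)/q,  a' = floor((a_0 + m')/q').
  step 1: m=9, q=1, a=18
a_1 = 2*a_0 = 18, so the period closes here.
sqrt(82) = [9; 18]
Period length = 1

1


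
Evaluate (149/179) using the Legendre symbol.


p = 179 is prime, so compute (149/179) with the reciprocity algorithm (Jacobi-symbol steps: pull out 2s via (2/n), flip via reciprocity, reduce):
  reciprocity: (149/179) -> +(179/149)
  reduce: (30/149)
  pull out 2: (2/149) = -1  (since 149 mod 8 = 5)
  reciprocity: (15/149) -> +(149/15)
  reduce: (14/15)
  pull out 2: (2/15) = +1  (since 15 mod 8 = 7)
  reciprocity: (7/15) -> -(15/7)
  reduce: (1/7)
  (1/7) = 1
Product of signs = 1
(149/179) = 1

1


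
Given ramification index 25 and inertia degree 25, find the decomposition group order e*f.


|D_P| = e * f
= 25 * 25
= 625

625


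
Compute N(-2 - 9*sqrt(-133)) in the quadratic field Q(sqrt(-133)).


N(a + b*sqrt(d)) = a^2 - d*b^2
= (-2)^2 - (-133)*(-9)^2
= 4 + 10773
= 10777

10777


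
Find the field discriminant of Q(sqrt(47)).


For K = Q(sqrt(d)) with d squarefree: disc(K) = d if d = 1 mod 4, and disc(K) = 4d if d = 2 or 3 mod 4.
Here d = 47, and d mod 4 = 3.
d = 3 mod 4, not 1 (O_K = Z[sqrt(d)]), so disc(K) = 4d = 4 * (47) = 188

188


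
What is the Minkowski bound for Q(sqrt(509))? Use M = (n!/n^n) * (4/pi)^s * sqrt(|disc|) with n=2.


d = 509, d mod 4 = 1, so disc(K) = d = 509; |disc(K)| = 509
Real quadratic field, so n = 2, s = r2 = 0, r1 = 2
M = (n!/n^n) * (4/pi)^s * sqrt(|disc(K)|) = (2!/2^2) * (4/pi)^0 * sqrt(509)
= 0.5 * 1.000000 * 22.561028
= 11.2805

11.2805


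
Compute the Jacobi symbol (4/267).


Compute (4/267) via quadratic reciprocity:
  pull out 2: (2/267) = -1  (since 267 mod 8 = 3)
  pull out 2: (2/267) = -1  (since 267 mod 8 = 3)
  (1/267) = 1
Product of signs = 1

1


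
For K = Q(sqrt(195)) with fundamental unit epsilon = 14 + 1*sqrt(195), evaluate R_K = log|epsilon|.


epsilon = 14 + 1*sqrt(195)
= 27.9642
R = ln(27.9642)
= 3.3309

3.3309


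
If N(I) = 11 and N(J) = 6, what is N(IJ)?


N(IJ) = N(I) * N(J)
= 11 * 6
= 66

66


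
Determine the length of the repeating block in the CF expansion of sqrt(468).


Run the CF algorithm for sqrt(468).
a_0 = floor(sqrt(468)) = 21; set m_0=0, q_0=1.
Recurrence: m' = q*a - m,  q' = (d - m'^2)/q,  a' = floor((a_0 + m')/q').
  step 1: m=21, q=27, a=1
  step 2: m=6, q=16, a=1
  step 3: m=10, q=23, a=1
  step 4: m=13, q=13, a=2
  step 5: m=13, q=23, a=1
  step 6: m=10, q=16, a=1
  step 7: m=6, q=27, a=1
  step 8: m=21, q=1, a=42
a_8 = 2*a_0 = 42, so the period closes here.
sqrt(468) = [21; 1, 1, 1, 2, 1, 1, 1, 42]
Period length = 8

8


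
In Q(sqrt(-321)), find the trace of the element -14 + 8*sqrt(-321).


Tr(a + b*sqrt(d)) = (a + b*sqrt(d)) + (a - b*sqrt(d)) = 2a
= 2 * (-14)
= -28

-28


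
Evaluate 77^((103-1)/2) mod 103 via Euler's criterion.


p = 103 is prime and the exponent is (p-1)/2 = 51, so by Euler's criterion 77^51 = (77/103) = +1 or -1 mod 103.
Compute by square-and-multiply:
  51 = 32 + 16 + 2 + 1 (binary 110011)
  Repeated squaring mod 103: 77^1 = 77, 77^2 = 58, 77^4 = 68, 77^8 = 92, 77^16 = 18, 77^32 = 15
  77^51 = 77^32 * 77^16 * 77^2 * 77^1 = 15 * 18 * 58 * 77 mod 103
    15 * 18 = 270 = 64 mod 103
    64 * 58 = 3712 = 4 mod 103
    4 * 77 = 308 = 102 mod 103
  77^51 = 102 mod 103
Result 102 = p - 1 = -1 mod 103: 77 is a quadratic non-residue mod 103. As a residue in [0, p-1] the value is 102.
77^51 mod 103 = 102

102


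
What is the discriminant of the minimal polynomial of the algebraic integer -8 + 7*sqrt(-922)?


The element -8 + 7*sqrt(-922) has minimal polynomial:
x^2 + 16*x + 45242
Discriminant = (16)^2 - 4*(45242)
= 256 - 180968
= -180712

-180712


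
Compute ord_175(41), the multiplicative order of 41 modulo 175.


We want ord_175(41), the smallest k >= 1 with 41^k = 1 mod 175.
n = 175 = 5^2 * 7, phi(175) = 120; the order divides phi(n).
Divisors of 120: 1, 2, 3, 4, 5, 6, 8, 10, 12, 15, 20, 24, 30, 40, 60, 120
Repeated squaring mod 175: 41^1 = 41, 41^2 = 106, 41^4 = 36, 41^8 = 71, 41^16 = 141, 41^32 = 106, 41^64 = 36
Test divisors in increasing order:
  k=1: 41^1 = 41 mod 175
  k=2: 41^2 = 106 mod 175
  k=3: 41^3 = 106 * 41 = 146 mod 175
  k=4: 41^4 = 36 mod 175
  k=5: 41^5 = 36 * 41 = 76 mod 175
  k=6: 41^6 = 36 * 106 = 141 mod 175
  k=8: 41^8 = 71 mod 175
  k=10: 41^10 = 71 * 106 = 1 mod 175  <- first divisor giving 1
Order = 10

10


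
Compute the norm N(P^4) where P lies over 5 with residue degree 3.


N(P^a) = p^(a*f)
= 5^(4*3)
= 5^12
= 244140625

244140625


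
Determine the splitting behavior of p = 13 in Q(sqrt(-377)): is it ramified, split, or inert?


K = Q(sqrt(-377)). Since d mod 4 = 3, disc(K) = -1508.
Check p | disc: -1508 mod 13 = 0.
p divides disc, so p ramifies: (p) = P^2 with e=2, f=1, g=1.
Therefore p is ramified.

ramified


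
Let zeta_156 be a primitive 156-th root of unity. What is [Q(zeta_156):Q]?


The degree equals Euler's totient phi(156).
156 = 2^2 * 3 * 13
phi(156) = 48

48


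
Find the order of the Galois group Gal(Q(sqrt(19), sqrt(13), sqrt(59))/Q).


The 3 square roots of distinct primes are multiplicatively independent over Q,
so [K:Q] = 2^3 and Gal(K/Q) is isomorphic to (Z/2Z)^3.
|Gal| = 2^3 = 8

8


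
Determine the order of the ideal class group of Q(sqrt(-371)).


K = Q(sqrt(-371)). d mod 4 = 1, so D = disc(K) = d = -371
h(K) equals the number of primitive reduced positive-definite forms (a, b, c) = a*x^2 + b*x*y + c*y^2 with b^2 - 4ac = D,
where reduced means |b| <= a <= c, with b >= 0 whenever |b| = a or a = c, and primitive means gcd(a, b, c) = 1.
Reduced forces 3a^2 <= |D| = 371, so 1 <= a <= 11; b must have the parity of D, and c = (b^2 - D)/(4a) must be an integer >= a.
Enumerate a = 1..11, b in [-a, a]:
  a=1: (1, 1, 93)  [1]
  a=2: none
  a=3: (3, -1, 31), (3, 1, 31)  [2]
  a=4: none
  a=5: (5, -3, 19), (5, 3, 19)  [2]
  a=6: none
  a=7: (7, 7, 15)  [1]
  a=8: none
  a=9: (9, -5, 11), (9, 5, 11)  [2]
  a=10..11: none
Total reduced forms: 1 + 2 + 2 + 1 + 2 = 8
h = 8

8


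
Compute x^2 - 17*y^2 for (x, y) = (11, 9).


x^2 - d*y^2
= 11^2 - 17*9^2
= 121 - 1377
= -1256

-1256


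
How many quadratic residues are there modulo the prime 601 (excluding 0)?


For prime p, the number of non-zero quadratic residues is (p-1)/2.
= (601-1)/2
= 300

300


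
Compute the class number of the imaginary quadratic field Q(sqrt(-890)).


K = Q(sqrt(-890)). d mod 4 = 2, so D = disc(K) = 4d = -3560
h(K) equals the number of primitive reduced positive-definite forms (a, b, c) = a*x^2 + b*x*y + c*y^2 with b^2 - 4ac = D,
where reduced means |b| <= a <= c, with b >= 0 whenever |b| = a or a = c, and primitive means gcd(a, b, c) = 1.
Reduced forces 3a^2 <= |D| = 3560, so 1 <= a <= 34; b must have the parity of D, and c = (b^2 - D)/(4a) must be an integer >= a.
Enumerate a = 1..34, b in [-a, a]:
  a=1: (1, 0, 890)  [1]
  a=2: (2, 0, 445)  [1]
  a=3: (3, -2, 297), (3, 2, 297)  [2]
  a=4: none
  a=5: (5, 0, 178)  [1]
  a=6: (6, -4, 149), (6, 4, 149)  [2]
  a=7..8: none
  a=9: (9, -2, 99), (9, 2, 99)  [2]
  a=10: (10, 0, 89)  [1]
  a=11: (11, -2, 81), (11, 2, 81)  [2]
  a=12..14: none
  a=15: (15, -10, 61), (15, 10, 61)  [2]
  a=16..17: none
  a=18: (18, -16, 53), (18, 16, 53)  [2]
  a=19..21: none
  a=22: (22, -20, 45), (22, 20, 45)  [2]
  a=23..26: none
  a=27: (27, -2, 33), (27, 2, 33)  [2]
  a=28: none
  a=29: (29, -6, 31), (29, 6, 31)  [2]
  a=30: (30, -20, 33), (30, 20, 33)  [2]
  a=31..34: none
Total reduced forms: 1 + 1 + 2 + 1 + 2 + 2 + 1 + 2 + 2 + 2 + 2 + 2 + 2 + 2 = 24
h = 24

24


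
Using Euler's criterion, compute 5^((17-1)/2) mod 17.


p = 17 is prime and the exponent is (p-1)/2 = 8, so by Euler's criterion 5^8 = (5/17) = +1 or -1 mod 17.
Compute by square-and-multiply:
  8 = 8 (binary 1000)
  Repeated squaring mod 17: 5^1 = 5, 5^2 = 8, 5^4 = 13, 5^8 = 16
  5^8 = 16 mod 17
Result 16 = p - 1 = -1 mod 17: 5 is a quadratic non-residue mod 17. As a residue in [0, p-1] the value is 16.
5^8 mod 17 = 16

16


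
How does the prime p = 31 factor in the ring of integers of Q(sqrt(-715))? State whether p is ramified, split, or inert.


K = Q(sqrt(-715)). Since d mod 4 = 1, disc(K) = -715.
Check p | disc: -715 mod 31 = 29.
p does not divide disc. Compute Legendre symbol (d/p):
29^((31-1)/2) mod 31 = -1
(d/p) = -1, so p is inert: (p) stays prime with e=1, f=2, g=1.
Therefore p is inert.

inert


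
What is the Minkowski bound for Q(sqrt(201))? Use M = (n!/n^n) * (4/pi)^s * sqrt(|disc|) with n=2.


d = 201, d mod 4 = 1, so disc(K) = d = 201; |disc(K)| = 201
Real quadratic field, so n = 2, s = r2 = 0, r1 = 2
M = (n!/n^n) * (4/pi)^s * sqrt(|disc(K)|) = (2!/2^2) * (4/pi)^0 * sqrt(201)
= 0.5 * 1.000000 * 14.177447
= 7.0887

7.0887


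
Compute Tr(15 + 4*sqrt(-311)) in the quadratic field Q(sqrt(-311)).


Tr(a + b*sqrt(d)) = (a + b*sqrt(d)) + (a - b*sqrt(d)) = 2a
= 2 * (15)
= 30

30


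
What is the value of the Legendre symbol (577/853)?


p = 853 is prime, so compute (577/853) with the reciprocity algorithm (Jacobi-symbol steps: pull out 2s via (2/n), flip via reciprocity, reduce):
  reciprocity: (577/853) -> +(853/577)
  reduce: (276/577)
  pull out 2: (2/577) = +1  (since 577 mod 8 = 1)
  pull out 2: (2/577) = +1  (since 577 mod 8 = 1)
  reciprocity: (69/577) -> +(577/69)
  reduce: (25/69)
  reciprocity: (25/69) -> +(69/25)
  reduce: (19/25)
  reciprocity: (19/25) -> +(25/19)
  reduce: (6/19)
  pull out 2: (2/19) = -1  (since 19 mod 8 = 3)
  reciprocity: (3/19) -> -(19/3)
  reduce: (1/3)
  (1/3) = 1
Product of signs = 1
(577/853) = 1

1


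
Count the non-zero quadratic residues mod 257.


For prime p, the number of non-zero quadratic residues is (p-1)/2.
= (257-1)/2
= 128

128


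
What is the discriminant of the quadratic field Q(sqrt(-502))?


For K = Q(sqrt(d)) with d squarefree: disc(K) = d if d = 1 mod 4, and disc(K) = 4d if d = 2 or 3 mod 4.
Here d = -502, and d mod 4 = 2.
d = 2 mod 4, not 1 (O_K = Z[sqrt(d)]), so disc(K) = 4d = 4 * (-502) = -2008

-2008


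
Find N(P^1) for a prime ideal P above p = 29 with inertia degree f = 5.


N(P^a) = p^(a*f)
= 29^(1*5)
= 29^5
= 20511149

20511149


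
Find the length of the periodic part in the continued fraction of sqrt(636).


Run the CF algorithm for sqrt(636).
a_0 = floor(sqrt(636)) = 25; set m_0=0, q_0=1.
Recurrence: m' = q*a - m,  q' = (d - m'^2)/q,  a' = floor((a_0 + m')/q').
  step 1: m=25, q=11, a=4
  step 2: m=19, q=25, a=1
  step 3: m=6, q=24, a=1
  step 4: m=18, q=13, a=3
  step 5: m=21, q=15, a=3
  step 6: m=24, q=4, a=12
  step 7: m=24, q=15, a=3
  step 8: m=21, q=13, a=3
  step 9: m=18, q=24, a=1
  step 10: m=6, q=25, a=1
  step 11: m=19, q=11, a=4
  step 12: m=25, q=1, a=50
a_12 = 2*a_0 = 50, so the period closes here.
sqrt(636) = [25; 4, 1, 1, 3, 3, 12, 3, 3, 1, 1, 4, 50]
Period length = 12

12


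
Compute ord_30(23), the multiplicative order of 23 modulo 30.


We want ord_30(23), the smallest k >= 1 with 23^k = 1 mod 30.
n = 30 = 2 * 3 * 5, phi(30) = 8; the order divides phi(n).
Divisors of 8: 1, 2, 4, 8
Repeated squaring mod 30: 23^1 = 23, 23^2 = 19, 23^4 = 1, 23^8 = 1
Test divisors in increasing order:
  k=1: 23^1 = 23 mod 30
  k=2: 23^2 = 19 mod 30
  k=4: 23^4 = 1 mod 30  <- first divisor giving 1
Order = 4

4


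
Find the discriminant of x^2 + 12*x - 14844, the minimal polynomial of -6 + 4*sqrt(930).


The element -6 + 4*sqrt(930) has minimal polynomial:
x^2 + 12*x - 14844
Discriminant = (12)^2 - 4*(-14844)
= 144 + 59376
= 59520

59520


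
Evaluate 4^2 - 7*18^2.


x^2 - d*y^2
= 4^2 - 7*18^2
= 16 - 2268
= -2252

-2252


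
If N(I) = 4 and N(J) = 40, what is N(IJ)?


N(IJ) = N(I) * N(J)
= 4 * 40
= 160

160


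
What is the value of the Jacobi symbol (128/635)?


Compute (128/635) via quadratic reciprocity:
  pull out 2: (2/635) = -1  (since 635 mod 8 = 3)
  pull out 2: (2/635) = -1  (since 635 mod 8 = 3)
  pull out 2: (2/635) = -1  (since 635 mod 8 = 3)
  pull out 2: (2/635) = -1  (since 635 mod 8 = 3)
  pull out 2: (2/635) = -1  (since 635 mod 8 = 3)
  pull out 2: (2/635) = -1  (since 635 mod 8 = 3)
  pull out 2: (2/635) = -1  (since 635 mod 8 = 3)
  (1/635) = 1
Product of signs = -1

-1


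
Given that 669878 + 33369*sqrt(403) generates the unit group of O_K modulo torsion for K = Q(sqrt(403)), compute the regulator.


epsilon = 669878 + 33369*sqrt(403)
= 1.3398e+06
R = ln(1.3398e+06)
= 14.1080

14.1080


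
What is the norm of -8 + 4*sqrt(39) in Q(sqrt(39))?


N(a + b*sqrt(d)) = a^2 - d*b^2
= (-8)^2 - (39)*(4)^2
= 64 - 624
= -560

-560


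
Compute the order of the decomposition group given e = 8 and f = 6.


|D_P| = e * f
= 8 * 6
= 48

48


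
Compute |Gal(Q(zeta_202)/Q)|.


|Gal(Q(zeta_202)/Q)| = phi(202)
= 100

100


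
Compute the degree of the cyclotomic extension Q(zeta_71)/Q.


The degree equals Euler's totient phi(71).
71 = 71
phi(71) = 70

70


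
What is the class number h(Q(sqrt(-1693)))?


K = Q(sqrt(-1693)). d mod 4 = 3, so D = disc(K) = 4d = -6772
h(K) equals the number of primitive reduced positive-definite forms (a, b, c) = a*x^2 + b*x*y + c*y^2 with b^2 - 4ac = D,
where reduced means |b| <= a <= c, with b >= 0 whenever |b| = a or a = c, and primitive means gcd(a, b, c) = 1.
Reduced forces 3a^2 <= |D| = 6772, so 1 <= a <= 47; b must have the parity of D, and c = (b^2 - D)/(4a) must be an integer >= a.
Enumerate a = 1..47, b in [-a, a]:
  a=1: (1, 0, 1693)  [1]
  a=2: (2, 2, 847)  [1]
  a=3..6: none
  a=7: (7, -2, 242), (7, 2, 242)  [2]
  a=8..10: none
  a=11: (11, -2, 154), (11, 2, 154)  [2]
  a=12: none
  a=13: (13, -12, 133), (13, 12, 133)  [2]
  a=14: (14, -2, 121), (14, 2, 121)  [2]
  a=15..18: none
  a=19: (19, -12, 91), (19, 12, 91)  [2]
  a=20..21: none
  a=22: (22, -2, 77), (22, 2, 77)  [2]
  a=23: (23, -6, 74), (23, 6, 74)  [2]
  a=24..25: none
  a=26: (26, -14, 67), (26, 14, 67)  [2]
  a=27..36: none
  a=37: (37, -6, 46), (37, 6, 46)  [2]
  a=38: (38, -26, 49), (38, 26, 49)  [2]
  a=39..47: none
Total reduced forms: 1 + 1 + 2 + 2 + 2 + 2 + 2 + 2 + 2 + 2 + 2 + 2 = 22
h = 22

22


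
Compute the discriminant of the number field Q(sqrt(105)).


For K = Q(sqrt(d)) with d squarefree: disc(K) = d if d = 1 mod 4, and disc(K) = 4d if d = 2 or 3 mod 4.
Here d = 105, and d mod 4 = 1.
d = 1 mod 4 (O_K = Z[(1+sqrt(d))/2]), so disc(K) = d = 105

105


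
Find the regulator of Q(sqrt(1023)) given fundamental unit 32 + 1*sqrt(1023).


epsilon = 32 + 1*sqrt(1023)
= 63.9844
R = ln(63.9844)
= 4.1586

4.1586


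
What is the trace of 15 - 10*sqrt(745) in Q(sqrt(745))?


Tr(a + b*sqrt(d)) = (a + b*sqrt(d)) + (a - b*sqrt(d)) = 2a
= 2 * (15)
= 30

30


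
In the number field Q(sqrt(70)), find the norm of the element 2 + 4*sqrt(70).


N(a + b*sqrt(d)) = a^2 - d*b^2
= (2)^2 - (70)*(4)^2
= 4 - 1120
= -1116

-1116


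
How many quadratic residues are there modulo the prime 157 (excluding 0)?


For prime p, the number of non-zero quadratic residues is (p-1)/2.
= (157-1)/2
= 78

78


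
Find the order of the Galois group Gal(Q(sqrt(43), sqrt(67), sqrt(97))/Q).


The 3 square roots of distinct primes are multiplicatively independent over Q,
so [K:Q] = 2^3 and Gal(K/Q) is isomorphic to (Z/2Z)^3.
|Gal| = 2^3 = 8

8


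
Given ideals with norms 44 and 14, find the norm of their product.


N(IJ) = N(I) * N(J)
= 44 * 14
= 616

616


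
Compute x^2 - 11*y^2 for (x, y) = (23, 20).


x^2 - d*y^2
= 23^2 - 11*20^2
= 529 - 4400
= -3871

-3871


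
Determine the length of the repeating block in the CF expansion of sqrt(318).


Run the CF algorithm for sqrt(318).
a_0 = floor(sqrt(318)) = 17; set m_0=0, q_0=1.
Recurrence: m' = q*a - m,  q' = (d - m'^2)/q,  a' = floor((a_0 + m')/q').
  step 1: m=17, q=29, a=1
  step 2: m=12, q=6, a=4
  step 3: m=12, q=29, a=1
  step 4: m=17, q=1, a=34
a_4 = 2*a_0 = 34, so the period closes here.
sqrt(318) = [17; 1, 4, 1, 34]
Period length = 4

4


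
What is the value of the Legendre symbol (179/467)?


p = 467 is prime, so compute (179/467) with the reciprocity algorithm (Jacobi-symbol steps: pull out 2s via (2/n), flip via reciprocity, reduce):
  reciprocity: (179/467) -> -(467/179)
  reduce: (109/179)
  reciprocity: (109/179) -> +(179/109)
  reduce: (70/109)
  pull out 2: (2/109) = -1  (since 109 mod 8 = 5)
  reciprocity: (35/109) -> +(109/35)
  reduce: (4/35)
  pull out 2: (2/35) = -1  (since 35 mod 8 = 3)
  pull out 2: (2/35) = -1  (since 35 mod 8 = 3)
  (1/35) = 1
Product of signs = 1
(179/467) = 1

1


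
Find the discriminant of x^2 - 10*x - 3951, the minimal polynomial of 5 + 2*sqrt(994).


The element 5 + 2*sqrt(994) has minimal polynomial:
x^2 - 10*x - 3951
Discriminant = (-10)^2 - 4*(-3951)
= 100 + 15804
= 15904

15904


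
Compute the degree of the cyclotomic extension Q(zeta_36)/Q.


The degree equals Euler's totient phi(36).
36 = 2^2 * 3^2
phi(36) = 12

12


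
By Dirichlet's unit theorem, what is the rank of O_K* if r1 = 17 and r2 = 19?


By Dirichlet's unit theorem:
rank = r1 + r2 - 1
= 17 + 19 - 1
= 35

35


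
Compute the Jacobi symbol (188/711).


Compute (188/711) via quadratic reciprocity:
  pull out 2: (2/711) = +1  (since 711 mod 8 = 7)
  pull out 2: (2/711) = +1  (since 711 mod 8 = 7)
  reciprocity: (47/711) -> -(711/47)
  reduce: (6/47)
  pull out 2: (2/47) = +1  (since 47 mod 8 = 7)
  reciprocity: (3/47) -> -(47/3)
  reduce: (2/3)
  pull out 2: (2/3) = -1  (since 3 mod 8 = 3)
  (1/3) = 1
Product of signs = -1

-1


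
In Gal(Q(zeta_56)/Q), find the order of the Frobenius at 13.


The Frobenius at p in Gal(Q(zeta_n)/Q) = (Z/nZ)* is the class of p, so its order is ord_56(13), the smallest k >= 1 with 13^k = 1 mod 56.
n = 56 = 2^3 * 7, phi(56) = 24; the order divides phi(n).
Divisors of 24: 1, 2, 3, 4, 6, 8, 12, 24
Repeated squaring mod 56: 13^1 = 13, 13^2 = 1, 13^4 = 1, 13^8 = 1, 13^16 = 1
Test divisors in increasing order:
  k=1: 13^1 = 13 mod 56
  k=2: 13^2 = 1 mod 56  <- first divisor giving 1
Order = 2

2


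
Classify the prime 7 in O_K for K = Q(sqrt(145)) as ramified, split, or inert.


K = Q(sqrt(145)). Since d mod 4 = 1, disc(K) = 145.
Check p | disc: 145 mod 7 = 5.
p does not divide disc. Compute Legendre symbol (d/p):
5^((7-1)/2) mod 7 = -1
(d/p) = -1, so p is inert: (p) stays prime with e=1, f=2, g=1.
Therefore p is inert.

inert


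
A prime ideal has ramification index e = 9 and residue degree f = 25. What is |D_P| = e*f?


|D_P| = e * f
= 9 * 25
= 225

225


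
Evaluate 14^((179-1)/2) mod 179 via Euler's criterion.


p = 179 is prime and the exponent is (p-1)/2 = 89, so by Euler's criterion 14^89 = (14/179) = +1 or -1 mod 179.
Compute by square-and-multiply:
  89 = 64 + 16 + 8 + 1 (binary 1011001)
  Repeated squaring mod 179: 14^1 = 14, 14^2 = 17, 14^4 = 110, 14^8 = 107, 14^16 = 172, 14^32 = 49, 14^64 = 74
  14^89 = 14^64 * 14^16 * 14^8 * 14^1 = 74 * 172 * 107 * 14 mod 179
    74 * 172 = 12728 = 19 mod 179
    19 * 107 = 2033 = 64 mod 179
    64 * 14 = 896 = 1 mod 179
  14^89 = 1 mod 179
Result 1: 14 is a quadratic residue mod 179.
14^89 mod 179 = 1

1


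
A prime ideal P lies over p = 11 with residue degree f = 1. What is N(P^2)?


N(P^a) = p^(a*f)
= 11^(2*1)
= 11^2
= 121

121


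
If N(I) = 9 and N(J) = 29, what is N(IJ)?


N(IJ) = N(I) * N(J)
= 9 * 29
= 261

261


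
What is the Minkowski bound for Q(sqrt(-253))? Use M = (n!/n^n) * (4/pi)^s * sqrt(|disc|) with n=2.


d = -253, d mod 4 = 3, so disc(K) = 4d = -1012; |disc(K)| = 1012
Imaginary quadratic field, so n = 2, s = r2 = 1, r1 = 0
M = (n!/n^n) * (4/pi)^s * sqrt(|disc(K)|) = (2!/2^2) * (4/pi)^1 * sqrt(1012)
= 0.5 * 1.273240 * 31.811947
= 20.2521

20.2521


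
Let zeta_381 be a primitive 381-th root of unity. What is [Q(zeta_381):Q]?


The degree equals Euler's totient phi(381).
381 = 3 * 127
phi(381) = 252

252


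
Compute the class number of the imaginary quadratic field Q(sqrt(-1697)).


K = Q(sqrt(-1697)). d mod 4 = 3, so D = disc(K) = 4d = -6788
h(K) equals the number of primitive reduced positive-definite forms (a, b, c) = a*x^2 + b*x*y + c*y^2 with b^2 - 4ac = D,
where reduced means |b| <= a <= c, with b >= 0 whenever |b| = a or a = c, and primitive means gcd(a, b, c) = 1.
Reduced forces 3a^2 <= |D| = 6788, so 1 <= a <= 47; b must have the parity of D, and c = (b^2 - D)/(4a) must be an integer >= a.
Enumerate a = 1..47, b in [-a, a]:
  a=1: (1, 0, 1697)  [1]
  a=2: (2, 2, 849)  [1]
  a=3: (3, -2, 566), (3, 2, 566)  [2]
  a=4..5: none
  a=6: (6, -2, 283), (6, 2, 283)  [2]
  a=7: (7, -4, 243), (7, 4, 243)  [2]
  a=8: none
  a=9: (9, -4, 189), (9, 4, 189)  [2]
  a=10..13: none
  a=14: (14, -10, 123), (14, 10, 123)  [2]
  a=15..17: none
  a=18: (18, -14, 97), (18, 14, 97)  [2]
  a=19..20: none
  a=21: (21, -10, 82), (21, -4, 81), (21, 4, 81), (21, 10, 82)  [4]
  a=22..26: none
  a=27: (27, -4, 63), (27, 4, 63)  [2]
  a=28..30: none
  a=31: (31, -30, 62), (31, 30, 62)  [2]
  a=32..40: none
  a=41: (41, -10, 42), (41, 10, 42)  [2]
  a=42: (42, -38, 49), (42, 38, 49)  [2]
  a=43: (43, -36, 47), (43, 36, 47)  [2]
  a=44..47: none
Total reduced forms: 1 + 1 + 2 + 2 + 2 + 2 + 2 + 2 + 4 + 2 + 2 + 2 + 2 + 2 = 28
h = 28

28


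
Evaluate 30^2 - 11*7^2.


x^2 - d*y^2
= 30^2 - 11*7^2
= 900 - 539
= 361

361


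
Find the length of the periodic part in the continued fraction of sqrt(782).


Run the CF algorithm for sqrt(782).
a_0 = floor(sqrt(782)) = 27; set m_0=0, q_0=1.
Recurrence: m' = q*a - m,  q' = (d - m'^2)/q,  a' = floor((a_0 + m')/q').
  step 1: m=27, q=53, a=1
  step 2: m=26, q=2, a=26
  step 3: m=26, q=53, a=1
  step 4: m=27, q=1, a=54
a_4 = 2*a_0 = 54, so the period closes here.
sqrt(782) = [27; 1, 26, 1, 54]
Period length = 4

4


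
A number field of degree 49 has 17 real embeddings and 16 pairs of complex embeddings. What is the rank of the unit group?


By Dirichlet's unit theorem:
rank = r1 + r2 - 1
= 17 + 16 - 1
= 32

32


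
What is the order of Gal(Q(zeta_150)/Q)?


|Gal(Q(zeta_150)/Q)| = phi(150)
= 40

40


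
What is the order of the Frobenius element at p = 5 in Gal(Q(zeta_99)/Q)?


The Frobenius at p in Gal(Q(zeta_n)/Q) = (Z/nZ)* is the class of p, so its order is ord_99(5), the smallest k >= 1 with 5^k = 1 mod 99.
n = 99 = 3^2 * 11, phi(99) = 60; the order divides phi(n).
Divisors of 60: 1, 2, 3, 4, 5, 6, 10, 12, 15, 20, 30, 60
Repeated squaring mod 99: 5^1 = 5, 5^2 = 25, 5^4 = 31, 5^8 = 70, 5^16 = 49, 5^32 = 25
Test divisors in increasing order:
  k=1: 5^1 = 5 mod 99
  k=2: 5^2 = 25 mod 99
  k=3: 5^3 = 25 * 5 = 26 mod 99
  k=4: 5^4 = 31 mod 99
  k=5: 5^5 = 31 * 5 = 56 mod 99
  k=6: 5^6 = 31 * 25 = 82 mod 99
  k=10: 5^10 = 70 * 25 = 67 mod 99
  k=12: 5^12 = 70 * 31 = 91 mod 99
  k=15: 5^15 = 70 * 31 * 25 * 5 = 89 mod 99
  k=20: 5^20 = 49 * 31 = 34 mod 99
  k=30: 5^30 = 49 * 70 * 31 * 25 = 1 mod 99  <- first divisor giving 1
Order = 30

30


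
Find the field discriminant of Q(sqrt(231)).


For K = Q(sqrt(d)) with d squarefree: disc(K) = d if d = 1 mod 4, and disc(K) = 4d if d = 2 or 3 mod 4.
Here d = 231, and d mod 4 = 3.
d = 3 mod 4, not 1 (O_K = Z[sqrt(d)]), so disc(K) = 4d = 4 * (231) = 924

924


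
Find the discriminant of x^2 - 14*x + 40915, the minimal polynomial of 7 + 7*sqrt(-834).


The element 7 + 7*sqrt(-834) has minimal polynomial:
x^2 - 14*x + 40915
Discriminant = (-14)^2 - 4*(40915)
= 196 - 163660
= -163464

-163464


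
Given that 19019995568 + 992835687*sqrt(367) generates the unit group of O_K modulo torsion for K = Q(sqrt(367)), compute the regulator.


epsilon = 19019995568 + 992835687*sqrt(367)
= 3.8040e+10
R = ln(3.8040e+10)
= 24.3619

24.3619


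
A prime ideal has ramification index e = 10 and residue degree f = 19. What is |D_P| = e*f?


|D_P| = e * f
= 10 * 19
= 190

190


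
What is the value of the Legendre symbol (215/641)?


p = 641 is prime, so compute (215/641) with the reciprocity algorithm (Jacobi-symbol steps: pull out 2s via (2/n), flip via reciprocity, reduce):
  reciprocity: (215/641) -> +(641/215)
  reduce: (211/215)
  reciprocity: (211/215) -> -(215/211)
  reduce: (4/211)
  pull out 2: (2/211) = -1  (since 211 mod 8 = 3)
  pull out 2: (2/211) = -1  (since 211 mod 8 = 3)
  (1/211) = 1
Product of signs = -1
(215/641) = -1

-1


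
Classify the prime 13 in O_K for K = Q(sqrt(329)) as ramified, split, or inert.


K = Q(sqrt(329)). Since d mod 4 = 1, disc(K) = 329.
Check p | disc: 329 mod 13 = 4.
p does not divide disc. Compute Legendre symbol (d/p):
4^((13-1)/2) mod 13 = 1
(d/p) = 1, so p splits: (p) = P*P' with e=1, f=1, g=2.
Therefore p is split.

split


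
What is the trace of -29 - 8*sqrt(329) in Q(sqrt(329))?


Tr(a + b*sqrt(d)) = (a + b*sqrt(d)) + (a - b*sqrt(d)) = 2a
= 2 * (-29)
= -58

-58


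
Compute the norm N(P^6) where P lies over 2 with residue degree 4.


N(P^a) = p^(a*f)
= 2^(6*4)
= 2^24
= 16777216

16777216


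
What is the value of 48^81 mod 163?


p = 163 is prime and the exponent is (p-1)/2 = 81, so by Euler's criterion 48^81 = (48/163) = +1 or -1 mod 163.
Compute by square-and-multiply:
  81 = 64 + 16 + 1 (binary 1010001)
  Repeated squaring mod 163: 48^1 = 48, 48^2 = 22, 48^4 = 158, 48^8 = 25, 48^16 = 136, 48^32 = 77, 48^64 = 61
  48^81 = 48^64 * 48^16 * 48^1 = 61 * 136 * 48 mod 163
    61 * 136 = 8296 = 146 mod 163
    146 * 48 = 7008 = 162 mod 163
  48^81 = 162 mod 163
Result 162 = p - 1 = -1 mod 163: 48 is a quadratic non-residue mod 163. As a residue in [0, p-1] the value is 162.
48^81 mod 163 = 162

162


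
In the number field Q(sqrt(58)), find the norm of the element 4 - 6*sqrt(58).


N(a + b*sqrt(d)) = a^2 - d*b^2
= (4)^2 - (58)*(-6)^2
= 16 - 2088
= -2072

-2072


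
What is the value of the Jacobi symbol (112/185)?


Compute (112/185) via quadratic reciprocity:
  pull out 2: (2/185) = +1  (since 185 mod 8 = 1)
  pull out 2: (2/185) = +1  (since 185 mod 8 = 1)
  pull out 2: (2/185) = +1  (since 185 mod 8 = 1)
  pull out 2: (2/185) = +1  (since 185 mod 8 = 1)
  reciprocity: (7/185) -> +(185/7)
  reduce: (3/7)
  reciprocity: (3/7) -> -(7/3)
  reduce: (1/3)
  (1/3) = 1
Product of signs = -1

-1


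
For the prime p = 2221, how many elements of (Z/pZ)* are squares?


For prime p, the number of non-zero quadratic residues is (p-1)/2.
= (2221-1)/2
= 1110

1110


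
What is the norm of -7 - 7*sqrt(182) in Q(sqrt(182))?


N(a + b*sqrt(d)) = a^2 - d*b^2
= (-7)^2 - (182)*(-7)^2
= 49 - 8918
= -8869

-8869


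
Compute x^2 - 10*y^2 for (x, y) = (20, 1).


x^2 - d*y^2
= 20^2 - 10*1^2
= 400 - 10
= 390

390


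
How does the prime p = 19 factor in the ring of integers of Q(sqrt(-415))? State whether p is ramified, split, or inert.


K = Q(sqrt(-415)). Since d mod 4 = 1, disc(K) = -415.
Check p | disc: -415 mod 19 = 3.
p does not divide disc. Compute Legendre symbol (d/p):
3^((19-1)/2) mod 19 = -1
(d/p) = -1, so p is inert: (p) stays prime with e=1, f=2, g=1.
Therefore p is inert.

inert


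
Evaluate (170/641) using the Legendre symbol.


p = 641 is prime, so compute (170/641) with the reciprocity algorithm (Jacobi-symbol steps: pull out 2s via (2/n), flip via reciprocity, reduce):
  pull out 2: (2/641) = +1  (since 641 mod 8 = 1)
  reciprocity: (85/641) -> +(641/85)
  reduce: (46/85)
  pull out 2: (2/85) = -1  (since 85 mod 8 = 5)
  reciprocity: (23/85) -> +(85/23)
  reduce: (16/23)
  pull out 2: (2/23) = +1  (since 23 mod 8 = 7)
  pull out 2: (2/23) = +1  (since 23 mod 8 = 7)
  pull out 2: (2/23) = +1  (since 23 mod 8 = 7)
  pull out 2: (2/23) = +1  (since 23 mod 8 = 7)
  (1/23) = 1
Product of signs = -1
(170/641) = -1

-1


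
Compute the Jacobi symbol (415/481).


Compute (415/481) via quadratic reciprocity:
  reciprocity: (415/481) -> +(481/415)
  reduce: (66/415)
  pull out 2: (2/415) = +1  (since 415 mod 8 = 7)
  reciprocity: (33/415) -> +(415/33)
  reduce: (19/33)
  reciprocity: (19/33) -> +(33/19)
  reduce: (14/19)
  pull out 2: (2/19) = -1  (since 19 mod 8 = 3)
  reciprocity: (7/19) -> -(19/7)
  reduce: (5/7)
  reciprocity: (5/7) -> +(7/5)
  reduce: (2/5)
  pull out 2: (2/5) = -1  (since 5 mod 8 = 5)
  (1/5) = 1
Product of signs = -1

-1


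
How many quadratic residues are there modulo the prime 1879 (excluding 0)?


For prime p, the number of non-zero quadratic residues is (p-1)/2.
= (1879-1)/2
= 939

939


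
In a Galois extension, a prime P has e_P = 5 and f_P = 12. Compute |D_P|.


|D_P| = e * f
= 5 * 12
= 60

60


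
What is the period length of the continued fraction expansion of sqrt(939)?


Run the CF algorithm for sqrt(939).
a_0 = floor(sqrt(939)) = 30; set m_0=0, q_0=1.
Recurrence: m' = q*a - m,  q' = (d - m'^2)/q,  a' = floor((a_0 + m')/q').
  step 1: m=30, q=39, a=1
  step 2: m=9, q=22, a=1
  step 3: m=13, q=35, a=1
  step 4: m=22, q=13, a=4
  step 5: m=30, q=3, a=20
  step 6: m=30, q=13, a=4
  step 7: m=22, q=35, a=1
  step 8: m=13, q=22, a=1
  step 9: m=9, q=39, a=1
  step 10: m=30, q=1, a=60
a_10 = 2*a_0 = 60, so the period closes here.
sqrt(939) = [30; 1, 1, 1, 4, 20, 4, 1, 1, 1, 60]
Period length = 10

10
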